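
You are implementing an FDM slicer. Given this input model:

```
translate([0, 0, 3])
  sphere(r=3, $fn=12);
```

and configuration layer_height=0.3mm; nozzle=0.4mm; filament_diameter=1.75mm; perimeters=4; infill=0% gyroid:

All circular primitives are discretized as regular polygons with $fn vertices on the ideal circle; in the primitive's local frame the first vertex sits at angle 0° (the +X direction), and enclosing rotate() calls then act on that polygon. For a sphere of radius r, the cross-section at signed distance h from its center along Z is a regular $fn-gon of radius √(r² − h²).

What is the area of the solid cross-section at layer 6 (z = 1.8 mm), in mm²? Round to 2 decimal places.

At z = 1.8 mm: the r=3 sphere contributes a regular 12-gon of circumradius √(3²−1.2²) = 2.750 (area = (12/2)·2.750²·sin(360°/12) = 22.68 mm²). Overall, the cross-section is a single solid region. Net area = 22.68 mm².

22.68 mm²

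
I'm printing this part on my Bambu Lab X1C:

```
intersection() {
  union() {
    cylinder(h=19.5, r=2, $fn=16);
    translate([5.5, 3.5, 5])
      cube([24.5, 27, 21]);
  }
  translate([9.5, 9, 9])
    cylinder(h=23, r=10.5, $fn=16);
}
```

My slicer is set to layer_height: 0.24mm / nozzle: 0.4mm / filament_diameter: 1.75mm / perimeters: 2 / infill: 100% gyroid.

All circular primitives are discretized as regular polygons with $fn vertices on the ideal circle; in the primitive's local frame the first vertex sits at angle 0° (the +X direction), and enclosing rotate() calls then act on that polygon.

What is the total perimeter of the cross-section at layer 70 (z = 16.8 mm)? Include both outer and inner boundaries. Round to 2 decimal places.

54.26 mm

At z = 16.8 mm: the r=2 cylinder gives a regular 16-gon of circumradius 2 (constant along its height) (perimeter = 2·16·2.000·sin(180°/16) = 12.49 mm); the cube at (5.5, 3.5) is present — its section is the full 24.5×27 rectangle (perimeter 103.00 mm); Merging all regions: the 2 present regions are separate (no shared area or edge), so areas and boundary lengths simply add and each stays a separate island — boundary = 115.49 mm; the r=10.5 cylinder at (9.5, 9) gives a regular 16-gon of circumradius 10.5 (constant along its height) (perimeter = 2·16·10.500·sin(180°/16) = 65.55 mm); After intersecting: the r=10.5 cylinder at (9.5, 9) partially overlaps that combined region; clipping to the common part keeps 201.02 mm² — boundary = 54.26 mm. Overall, the cross-section is a single solid region. Total boundary length (outer) = 54.26 mm.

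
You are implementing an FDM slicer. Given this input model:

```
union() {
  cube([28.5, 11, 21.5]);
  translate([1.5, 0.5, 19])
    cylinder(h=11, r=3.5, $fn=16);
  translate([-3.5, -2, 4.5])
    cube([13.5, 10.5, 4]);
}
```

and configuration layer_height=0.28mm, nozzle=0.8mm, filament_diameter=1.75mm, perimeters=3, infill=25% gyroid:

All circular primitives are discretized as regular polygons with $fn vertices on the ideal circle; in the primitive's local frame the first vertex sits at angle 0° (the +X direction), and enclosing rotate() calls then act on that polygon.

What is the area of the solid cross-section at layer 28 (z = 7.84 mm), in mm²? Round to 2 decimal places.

370.25 mm²

At z = 7.84 mm: the cube is present — its section is the full 28.5×11 rectangle (area 313.50 mm²); the cylinder at (1.5, 0.5) is absent (z outside [19, 30]); the cube at (-3.5, -2) (footprint 13.5×10.5) is included at this height (area 141.75 mm²); Taking the union: the regions partially overlap — summed areas 455.25 mm² minus the doubly-counted overlap 85.00 mm² gives 370.25 mm² — area = 370.25 mm². Overall, the cross-section is a single solid region. Net area = 370.25 mm².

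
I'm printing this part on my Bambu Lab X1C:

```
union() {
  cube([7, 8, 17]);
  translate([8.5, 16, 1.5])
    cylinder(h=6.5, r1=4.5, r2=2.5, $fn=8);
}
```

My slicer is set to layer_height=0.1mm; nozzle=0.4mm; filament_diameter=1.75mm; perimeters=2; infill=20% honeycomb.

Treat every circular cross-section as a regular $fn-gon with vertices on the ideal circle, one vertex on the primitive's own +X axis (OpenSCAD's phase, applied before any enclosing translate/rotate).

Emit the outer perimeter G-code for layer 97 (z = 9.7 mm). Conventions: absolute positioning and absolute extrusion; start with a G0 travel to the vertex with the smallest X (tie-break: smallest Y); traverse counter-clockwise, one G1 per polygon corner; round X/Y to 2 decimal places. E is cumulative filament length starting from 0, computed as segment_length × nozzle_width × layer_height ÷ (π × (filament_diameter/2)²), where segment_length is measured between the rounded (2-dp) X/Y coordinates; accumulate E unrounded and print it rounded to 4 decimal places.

G0 X0.00 Y0.00 Z9.70
G1 X7.00 Y0.00 E0.1164
G1 X7.00 Y8.00 E0.2495
G1 X0.00 Y8.00 E0.3659
G1 X0.00 Y0.00 E0.4989

At z = 9.7 mm: the cube is present — its section is the full 7×8 rectangle; the cone at (8.5, 16) does not reach this height (z outside [1.5, 8]); Combining (union): only the 7×8 cube is present, so the union is just that shape — 1 connected region. The outline is a single polygon with 4 vertices. Extrusion per mm of travel: 0.4 × 0.1 / (π × 0.875²) = 0.016630. Accumulating E over each segment gives final E = 0.4989.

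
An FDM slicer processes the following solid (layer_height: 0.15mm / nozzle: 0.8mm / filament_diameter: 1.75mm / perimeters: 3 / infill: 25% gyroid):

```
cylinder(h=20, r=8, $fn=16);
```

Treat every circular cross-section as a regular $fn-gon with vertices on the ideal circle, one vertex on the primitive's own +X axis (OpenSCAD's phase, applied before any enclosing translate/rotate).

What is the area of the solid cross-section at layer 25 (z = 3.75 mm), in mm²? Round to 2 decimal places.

195.93 mm²

At z = 3.75 mm: the r=8 cylinder gives a regular 16-gon of circumradius 8 (constant along its height) (area = (16/2)·8.000²·sin(360°/16) = 195.93 mm²). Overall, the cross-section is a single solid region. Net area = 195.93 mm².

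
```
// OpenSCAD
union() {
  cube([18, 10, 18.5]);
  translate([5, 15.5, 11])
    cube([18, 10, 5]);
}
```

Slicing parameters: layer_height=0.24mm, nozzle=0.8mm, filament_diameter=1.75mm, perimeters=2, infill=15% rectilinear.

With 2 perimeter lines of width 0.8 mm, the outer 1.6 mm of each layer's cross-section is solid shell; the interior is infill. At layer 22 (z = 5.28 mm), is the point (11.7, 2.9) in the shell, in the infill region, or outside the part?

At z = 5.28 mm: the 18×10 cube contributes its full rectangle; the cube at (5, 15.5) does not reach this height (z outside [11, 16]); Merging all regions: only the 18×10 cube is present, so the union is just that shape — 1 connected region. Overall, the cross-section is a single solid region. The nearest boundary edge runs (0.00, 0.00)→(18.00, 0.00); distance from the point to it = 2.90 mm. The point is inside the cross-section and 2.90 mm from the nearest boundary — more than the 1.6 mm shell width (2 × 0.8), so it's in the infill interior.

infill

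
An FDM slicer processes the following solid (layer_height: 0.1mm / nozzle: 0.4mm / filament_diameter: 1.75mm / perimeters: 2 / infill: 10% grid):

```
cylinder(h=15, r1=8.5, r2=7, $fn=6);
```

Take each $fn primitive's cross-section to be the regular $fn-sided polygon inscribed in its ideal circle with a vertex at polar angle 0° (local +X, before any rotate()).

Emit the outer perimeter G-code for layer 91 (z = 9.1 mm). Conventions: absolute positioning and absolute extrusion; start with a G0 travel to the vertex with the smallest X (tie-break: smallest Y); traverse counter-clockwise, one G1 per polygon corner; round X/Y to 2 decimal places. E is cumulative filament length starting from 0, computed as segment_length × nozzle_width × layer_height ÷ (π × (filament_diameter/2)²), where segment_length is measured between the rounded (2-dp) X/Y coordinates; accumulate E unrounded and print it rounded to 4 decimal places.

At z = 9.1 mm: the cone: at t=0.607 of its height the radius interpolates to r₁+(r₂−r₁)t = 7.590, giving a regular 6-gon of that circumradius. The outline is a single polygon with 6 vertices. Extrusion per mm of travel: 0.4 × 0.1 / (π × 0.875²) = 0.016630. Accumulating E over each segment gives final E = 0.7572.

G0 X-7.59 Y0.00 Z9.10
G1 X-3.80 Y-6.57 E0.1261
G1 X3.80 Y-6.57 E0.2525
G1 X7.59 Y0.00 E0.3787
G1 X3.80 Y6.57 E0.5048
G1 X-3.79 Y6.57 E0.6310
G1 X-7.59 Y0.00 E0.7572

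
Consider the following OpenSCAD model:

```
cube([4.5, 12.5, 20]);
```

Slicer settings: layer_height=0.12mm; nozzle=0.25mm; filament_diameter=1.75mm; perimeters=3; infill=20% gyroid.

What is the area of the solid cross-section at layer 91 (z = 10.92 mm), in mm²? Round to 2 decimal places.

56.25 mm²

At z = 10.92 mm: the cube is present — its section is the full 4.5×12.5 rectangle (area 56.25 mm²). Overall, the cross-section is a single solid region. Net area = 56.25 mm².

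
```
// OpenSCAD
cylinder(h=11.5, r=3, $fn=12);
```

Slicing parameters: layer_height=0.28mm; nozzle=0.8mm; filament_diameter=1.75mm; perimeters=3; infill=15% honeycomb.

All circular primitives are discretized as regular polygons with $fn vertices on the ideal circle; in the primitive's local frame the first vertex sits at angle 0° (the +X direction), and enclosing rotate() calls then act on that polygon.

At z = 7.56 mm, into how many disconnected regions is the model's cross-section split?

At z = 7.56 mm: the r=3 cylinder contributes a regular 12-gon of circumradius 3. The result has 1 disconnected region.

1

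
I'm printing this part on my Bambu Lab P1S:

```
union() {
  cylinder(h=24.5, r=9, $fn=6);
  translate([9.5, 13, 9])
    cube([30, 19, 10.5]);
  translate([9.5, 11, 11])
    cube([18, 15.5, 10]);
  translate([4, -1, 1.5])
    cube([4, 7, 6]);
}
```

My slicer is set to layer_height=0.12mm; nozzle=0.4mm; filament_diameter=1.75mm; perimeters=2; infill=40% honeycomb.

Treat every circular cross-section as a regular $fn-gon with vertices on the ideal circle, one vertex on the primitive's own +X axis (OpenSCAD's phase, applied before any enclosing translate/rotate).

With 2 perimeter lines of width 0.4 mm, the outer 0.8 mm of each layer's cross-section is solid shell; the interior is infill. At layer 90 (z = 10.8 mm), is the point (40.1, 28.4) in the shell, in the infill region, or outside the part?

At z = 10.8 mm: the r=9 cylinder contributes a regular 6-gon of circumradius 9; the cube at (9.5, 13) (footprint 30×19) is included at this height; the cube at (9.5, 11) is absent (z outside [11, 21]); the cube at (4, -1) does not reach this height (z outside [1.5, 7.5]); Taking the union: the 2 present regions are separate (no shared area or edge), so areas and boundary lengths simply add and each stays a separate island — 2 connected regions. Overall, the cross-section has 2 separate islands. The nearest boundary edge runs (39.50, 32.00)→(39.50, 13.00); distance from the point to it = 0.60 mm. The point is not inside any of the regions above, so it lies outside the cross-section (0.60 mm from the nearest boundary).

outside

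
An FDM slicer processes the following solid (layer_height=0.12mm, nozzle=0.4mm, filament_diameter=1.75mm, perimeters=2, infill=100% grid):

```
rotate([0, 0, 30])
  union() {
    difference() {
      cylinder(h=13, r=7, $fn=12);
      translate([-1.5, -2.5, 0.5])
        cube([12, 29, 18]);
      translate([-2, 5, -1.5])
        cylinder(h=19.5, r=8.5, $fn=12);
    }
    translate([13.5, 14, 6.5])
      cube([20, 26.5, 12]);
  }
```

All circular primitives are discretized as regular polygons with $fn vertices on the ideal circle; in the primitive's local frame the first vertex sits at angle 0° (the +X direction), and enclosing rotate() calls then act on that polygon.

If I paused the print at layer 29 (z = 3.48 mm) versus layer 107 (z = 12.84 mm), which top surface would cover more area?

Layer 29 (z = 3.48): the r=7 cylinder gives a regular 12-gon of circumradius 7 (constant along its height) (area = (12/2)·7.000²·sin(360°/12) = 147.00 mm²); the cube at (-1.5, -2.5) is present — its section is the full 12×29 rectangle (area 348.00 mm²); the r=8.5 cylinder at (-2, 5) gives a regular 12-gon of circumradius 8.5 (constant along its height) (area = (12/2)·8.500²·sin(360°/12) = 216.75 mm²); After the difference (first − rest): starting from the r=7 cylinder (147.00 mm²), the 12×29 cube at (-1.5, -2.5) partially overlaps it — only the 67.36 mm² overlap (of its 348.00 mm²) is removed, clipping the outline; the r=8.5 cylinder at (-2, 5) partially overlaps it — only the 43.14 mm² overlap (of its 216.75 mm²) is removed, clipping the outline — area = 36.50 mm²; the cube at (13.5, 14) is absent (z outside [6.5, 18.5]); Merging all regions: only that combined region is present, so the union is just that shape — area = 36.50 mm²; (whole slice rotated 30° about Z — lengths, areas and connectivity unchanged). So its area = 36.50 mm². Layer 107 (z = 12.84): the r=7 cylinder gives a regular 12-gon of circumradius 7 (constant along its height) (area = (12/2)·7.000²·sin(360°/12) = 147.00 mm²); the cube at (-1.5, -2.5) (footprint 12×29) is included at this height (area 348.00 mm²); the cylinder at (-2, 5): section is a regular 12-gon, circumradius r=8.5 (area = (12/2)·8.500²·sin(360°/12) = 216.75 mm²); Subtracting the remaining from the first: starting from the r=7 cylinder (147.00 mm²), the 12×29 cube at (-1.5, -2.5) partially overlaps it — only the 67.36 mm² overlap (of its 348.00 mm²) is removed, clipping the outline; the r=8.5 cylinder at (-2, 5) partially overlaps it — only the 43.14 mm² overlap (of its 216.75 mm²) is removed, clipping the outline — area = 36.50 mm²; the cube at (13.5, 14) is present — its section is the full 20×26.5 rectangle (area 530.00 mm²); Merging all regions: the 2 present regions are separate (no shared area or edge), so areas and boundary lengths simply add and each stays a separate island — area = 566.50 mm²; (whole slice rotated 30° about Z — lengths, areas and connectivity unchanged). So its area = 566.50 mm². Layer 107 is larger (566.50 vs 36.50 mm²).

layer 107 (z = 12.84 mm)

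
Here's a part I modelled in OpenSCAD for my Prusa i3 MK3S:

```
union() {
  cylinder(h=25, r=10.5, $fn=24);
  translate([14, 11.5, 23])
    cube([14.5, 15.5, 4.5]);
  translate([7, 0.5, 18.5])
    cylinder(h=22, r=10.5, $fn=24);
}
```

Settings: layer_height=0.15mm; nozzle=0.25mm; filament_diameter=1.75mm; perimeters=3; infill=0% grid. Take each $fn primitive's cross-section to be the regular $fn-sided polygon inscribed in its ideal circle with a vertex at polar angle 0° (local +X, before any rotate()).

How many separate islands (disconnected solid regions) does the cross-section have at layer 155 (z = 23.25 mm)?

2

At z = 23.25 mm: the r=10.5 cylinder gives a regular 24-gon of circumradius 10.5 (constant along its height); the cube at (14, 11.5) (footprint 14.5×15.5) is included at this height; the r=10.5 cylinder at (7, 0.5) gives a regular 24-gon of circumradius 10.5 (constant along its height); Taking the union: the regions partially overlap (shared area 198.69 mm²), so overlapping operands fuse into one piece — 2 connected regions. Overall, the cross-section has 2 separate islands. Island count = 2.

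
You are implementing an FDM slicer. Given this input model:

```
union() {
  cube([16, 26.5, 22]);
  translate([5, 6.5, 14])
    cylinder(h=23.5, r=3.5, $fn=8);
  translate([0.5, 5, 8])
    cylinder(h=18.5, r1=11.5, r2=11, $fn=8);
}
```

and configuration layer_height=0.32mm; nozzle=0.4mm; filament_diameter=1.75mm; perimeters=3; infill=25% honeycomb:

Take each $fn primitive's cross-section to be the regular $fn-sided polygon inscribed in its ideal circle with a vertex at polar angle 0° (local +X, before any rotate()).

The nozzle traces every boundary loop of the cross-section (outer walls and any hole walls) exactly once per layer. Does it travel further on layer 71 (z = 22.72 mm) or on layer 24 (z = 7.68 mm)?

layer 24 (z = 7.68 mm)

Layer 71 (z = 22.72): the cube is absent (z outside [0, 22]); the r=3.5 cylinder at (5, 6.5) contributes a regular 8-gon of circumradius 3.5 (perimeter = 2·8·3.500·sin(180°/8) = 21.43 mm); the cone at (0.5, 5) contributes a regular 8-gon of circumradius 11.102 (interpolated between r1=11.5 and r2=11 at t=0.796) (perimeter = 2·8·11.102·sin(180°/8) = 67.98 mm); Taking the union: the r=3.5 cylinder at (5, 6.5) lies entirely inside the cone at (0.5, 5), so the union is just the cone at (0.5, 5) — boundary = 67.98 mm. So its perimeter = 67.98 mm. Layer 24 (z = 7.68): the cube (footprint 16×26.5) is included at this height (perimeter 85.00 mm); the cylinder at (5, 6.5) is absent (z outside [14, 37.5]); the cone at (0.5, 5) is absent (z outside [8, 26.5]); Merging all regions: only the 16×26.5 cube is present, so the union is just that shape — boundary = 85.00 mm. So its perimeter = 85.00 mm. Layer 24 is larger (85.00 vs 67.98 mm).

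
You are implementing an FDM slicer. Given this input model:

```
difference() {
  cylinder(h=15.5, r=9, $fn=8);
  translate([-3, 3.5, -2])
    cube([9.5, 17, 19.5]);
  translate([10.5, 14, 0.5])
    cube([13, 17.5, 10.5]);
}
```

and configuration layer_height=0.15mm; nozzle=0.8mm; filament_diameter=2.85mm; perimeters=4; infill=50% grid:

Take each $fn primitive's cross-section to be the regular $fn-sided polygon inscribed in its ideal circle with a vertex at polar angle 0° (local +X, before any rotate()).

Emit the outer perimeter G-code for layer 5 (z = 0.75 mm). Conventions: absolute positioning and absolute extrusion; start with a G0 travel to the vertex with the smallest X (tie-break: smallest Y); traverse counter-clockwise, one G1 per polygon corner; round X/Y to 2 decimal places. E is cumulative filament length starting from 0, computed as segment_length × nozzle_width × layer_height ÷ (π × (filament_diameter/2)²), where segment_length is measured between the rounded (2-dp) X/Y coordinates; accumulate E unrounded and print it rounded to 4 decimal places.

At z = 0.75 mm: the r=9 cylinder gives a regular 8-gon of circumradius 9 (constant along its height); the 9.5×17 cube at (-3, 3.5) contributes its full rectangle; the cube at (10.5, 14) is present — its section is the full 13×17.5 rectangle; After the difference (first − rest): starting from the r=9 cylinder, the 9.5×17 cube at (-3, 3.5) partially overlaps it — only the 41.62 mm² overlap (of its 161.50 mm²) is removed, clipping the outline; the 13×17.5 cube at (10.5, 14) misses the remaining region (no effect) — 1 connected region. The outline is a single polygon with 10 vertices. Extrusion per mm of travel: 0.8 × 0.15 / (π × 1.425²) = 0.018811. Accumulating E over each segment gives final E = 1.1457.

G0 X-9.00 Y0.00 Z0.75
G1 X-6.36 Y-6.36 E0.1295
G1 X0.00 Y-9.00 E0.2591
G1 X6.36 Y-6.36 E0.3886
G1 X9.00 Y0.00 E0.5181
G1 X6.50 Y6.04 E0.6411
G1 X6.50 Y3.50 E0.6889
G1 X-3.00 Y3.50 E0.8676
G1 X-3.00 Y7.76 E0.9477
G1 X-6.36 Y6.36 E1.0162
G1 X-9.00 Y0.00 E1.1457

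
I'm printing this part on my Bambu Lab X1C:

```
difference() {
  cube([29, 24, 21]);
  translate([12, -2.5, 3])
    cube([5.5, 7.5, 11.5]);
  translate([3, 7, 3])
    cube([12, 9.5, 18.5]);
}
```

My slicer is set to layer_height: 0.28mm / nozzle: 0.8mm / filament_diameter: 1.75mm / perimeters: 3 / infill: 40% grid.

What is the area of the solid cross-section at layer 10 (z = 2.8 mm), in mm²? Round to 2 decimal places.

696.00 mm²

At z = 2.8 mm: the cube (footprint 29×24) is included at this height (area 696.00 mm²); the cube at (12, -2.5) is absent (z outside [3, 14.5]); the cube at (3, 7) is absent (z outside [3, 21.5]); Taking the first minus the rest: none of the subtracted shapes is present at this height, so the 29×24 cube is unchanged — area = 696.00 mm². Overall, the cross-section is a single solid region. Net area = 696.00 mm².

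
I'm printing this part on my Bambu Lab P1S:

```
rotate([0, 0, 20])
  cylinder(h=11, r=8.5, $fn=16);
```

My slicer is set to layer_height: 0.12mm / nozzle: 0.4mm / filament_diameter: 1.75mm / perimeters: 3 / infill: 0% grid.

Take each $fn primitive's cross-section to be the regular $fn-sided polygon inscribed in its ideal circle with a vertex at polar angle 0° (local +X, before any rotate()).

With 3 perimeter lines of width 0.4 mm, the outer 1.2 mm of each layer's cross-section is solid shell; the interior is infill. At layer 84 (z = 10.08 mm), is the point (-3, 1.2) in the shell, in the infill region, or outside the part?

At z = 10.08 mm: the r=8.5 cylinder contributes a regular 16-gon of circumradius 8.5; (rotated 20° about Z; rotation is an isometry so areas/perimeters/island counts are preserved). Overall, the cross-section is a single solid region. Undo the 20° rotation: the query point maps to (-2.409, 2.154) in the un-rotated model frame. The nearest boundary edge runs (-6.01, 6.01)→(-7.85, 3.25); distance from the point to it = 5.14 mm. The point is inside the cross-section and 5.14 mm from the nearest boundary — more than the 1.2 mm shell width (3 × 0.4), so it's in the infill interior.

infill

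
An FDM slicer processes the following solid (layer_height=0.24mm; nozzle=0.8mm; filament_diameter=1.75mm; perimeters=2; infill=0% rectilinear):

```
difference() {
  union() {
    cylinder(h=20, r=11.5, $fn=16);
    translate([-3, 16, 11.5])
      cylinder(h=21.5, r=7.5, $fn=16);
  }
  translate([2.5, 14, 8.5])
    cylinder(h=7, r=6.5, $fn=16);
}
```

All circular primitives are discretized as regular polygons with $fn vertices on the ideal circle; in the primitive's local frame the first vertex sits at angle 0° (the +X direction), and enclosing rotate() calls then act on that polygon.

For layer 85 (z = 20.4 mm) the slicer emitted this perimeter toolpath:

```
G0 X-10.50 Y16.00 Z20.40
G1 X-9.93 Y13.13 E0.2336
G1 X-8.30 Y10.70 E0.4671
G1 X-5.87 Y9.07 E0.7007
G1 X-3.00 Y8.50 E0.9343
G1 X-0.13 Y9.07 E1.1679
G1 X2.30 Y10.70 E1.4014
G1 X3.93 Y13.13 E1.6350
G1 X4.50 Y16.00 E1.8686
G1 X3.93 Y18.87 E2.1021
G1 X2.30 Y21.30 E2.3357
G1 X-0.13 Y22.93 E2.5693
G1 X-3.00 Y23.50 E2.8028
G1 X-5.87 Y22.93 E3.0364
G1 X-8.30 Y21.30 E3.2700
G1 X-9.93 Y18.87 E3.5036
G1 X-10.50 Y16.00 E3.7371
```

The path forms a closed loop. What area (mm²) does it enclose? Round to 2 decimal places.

Apply the shoelace formula to the sequence of (X, Y) vertices; enclosed area = 172.17 mm².

172.17 mm²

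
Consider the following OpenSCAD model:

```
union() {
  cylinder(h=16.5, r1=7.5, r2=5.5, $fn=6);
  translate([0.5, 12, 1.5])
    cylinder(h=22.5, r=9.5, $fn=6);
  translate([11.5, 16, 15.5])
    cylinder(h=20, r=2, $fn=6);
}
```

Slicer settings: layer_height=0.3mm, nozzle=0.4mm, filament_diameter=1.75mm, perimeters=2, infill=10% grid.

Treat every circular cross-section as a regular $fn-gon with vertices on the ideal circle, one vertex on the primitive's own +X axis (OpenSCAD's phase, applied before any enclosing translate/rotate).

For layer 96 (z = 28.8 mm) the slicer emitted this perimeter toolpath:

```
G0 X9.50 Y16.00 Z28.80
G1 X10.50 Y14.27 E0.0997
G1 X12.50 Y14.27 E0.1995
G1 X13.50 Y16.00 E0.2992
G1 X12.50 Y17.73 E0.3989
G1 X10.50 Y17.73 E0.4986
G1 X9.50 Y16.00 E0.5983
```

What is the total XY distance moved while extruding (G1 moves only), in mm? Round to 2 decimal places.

11.99 mm

Sum the Euclidean lengths of each G1 segment: total = 11.99 mm.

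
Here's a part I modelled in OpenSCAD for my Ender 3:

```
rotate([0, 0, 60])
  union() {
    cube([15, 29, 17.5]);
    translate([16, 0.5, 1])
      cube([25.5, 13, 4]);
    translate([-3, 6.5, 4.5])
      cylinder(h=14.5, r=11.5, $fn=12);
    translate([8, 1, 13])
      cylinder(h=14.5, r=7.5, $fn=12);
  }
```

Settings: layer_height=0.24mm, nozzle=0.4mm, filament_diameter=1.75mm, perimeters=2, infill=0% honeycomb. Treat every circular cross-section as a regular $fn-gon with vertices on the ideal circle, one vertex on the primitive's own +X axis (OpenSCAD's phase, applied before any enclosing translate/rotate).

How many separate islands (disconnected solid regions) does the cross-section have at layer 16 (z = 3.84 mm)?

At z = 3.84 mm: the cube is present — its section is the full 15×29 rectangle; the cube at (16, 0.5) (footprint 25.5×13) is included at this height; the cylinder at (-3, 6.5) is not intersected at this z (z outside [4.5, 19]); the cylinder at (8, 1) does not reach this height (z outside [13, 27.5]); Taking the union: the 2 present regions are separate (no shared area or edge), so areas and boundary lengths simply add and each stays a separate island — 2 connected regions; (whole slice rotated 60° about Z — lengths, areas and connectivity unchanged). Overall, the cross-section has 2 separate islands. Island count = 2.

2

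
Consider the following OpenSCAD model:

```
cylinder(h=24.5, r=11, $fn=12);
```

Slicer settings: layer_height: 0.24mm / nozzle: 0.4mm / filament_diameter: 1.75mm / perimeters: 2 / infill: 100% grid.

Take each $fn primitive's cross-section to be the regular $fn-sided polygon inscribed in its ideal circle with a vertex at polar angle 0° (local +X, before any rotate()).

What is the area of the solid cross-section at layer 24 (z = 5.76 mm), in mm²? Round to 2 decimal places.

At z = 5.76 mm: the r=11 cylinder gives a regular 12-gon of circumradius 11 (constant along its height) (area = (12/2)·11.000²·sin(360°/12) = 363.00 mm²). Overall, the cross-section is a single solid region. Net area = 363.00 mm².

363.00 mm²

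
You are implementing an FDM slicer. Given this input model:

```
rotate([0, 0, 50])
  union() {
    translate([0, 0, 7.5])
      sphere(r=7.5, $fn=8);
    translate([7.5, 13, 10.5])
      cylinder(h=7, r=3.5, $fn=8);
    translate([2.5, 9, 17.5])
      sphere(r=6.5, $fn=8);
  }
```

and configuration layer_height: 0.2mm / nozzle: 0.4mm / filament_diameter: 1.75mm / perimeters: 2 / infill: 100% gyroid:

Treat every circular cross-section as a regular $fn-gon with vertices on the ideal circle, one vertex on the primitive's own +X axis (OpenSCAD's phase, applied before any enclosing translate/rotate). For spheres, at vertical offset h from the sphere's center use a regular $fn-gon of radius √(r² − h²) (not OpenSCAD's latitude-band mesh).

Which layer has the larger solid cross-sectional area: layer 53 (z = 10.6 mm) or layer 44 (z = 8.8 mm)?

layer 53 (z = 10.6 mm)

Layer 53 (z = 10.6): the r=7.5 sphere slices to a regular 8-gon of circumradius 6.829 (√(r²−h²) with h=3.1 from center) (area = (8/2)·6.829²·sin(360°/8) = 131.92 mm²); the r=3.5 cylinder at (7.5, 13) gives a regular 8-gon of circumradius 3.5 (constant along its height) (area = (8/2)·3.500²·sin(360°/8) = 34.65 mm²); the sphere at (2.5, 9) is not intersected at this z (|z−center|=6.900 > r=6.5); Taking the union: the 2 present regions are separate (no shared area or edge), so areas and boundary lengths simply add and each stays a separate island — area = 166.57 mm²; (whole slice rotated 50° about Z — lengths, areas and connectivity unchanged). So its area = 166.57 mm². Layer 44 (z = 8.8): the sphere: section is a regular 8-gon, circumradius = √(r²−h²) = √(7.5²−1.3²) = 7.386 (area = (8/2)·7.386²·sin(360°/8) = 154.32 mm²); the cylinder at (7.5, 13) is not intersected at this z (z outside [10.5, 17.5]); the sphere at (2.5, 9) is not intersected at this z (|z−center|=8.700 > r=6.5); Taking the union: only the r=7.5 sphere is present, so the union is just that shape — area = 154.32 mm²; (whole slice rotated 50° about Z — lengths, areas and connectivity unchanged). So its area = 154.32 mm². Layer 53 is larger (166.57 vs 154.32 mm²).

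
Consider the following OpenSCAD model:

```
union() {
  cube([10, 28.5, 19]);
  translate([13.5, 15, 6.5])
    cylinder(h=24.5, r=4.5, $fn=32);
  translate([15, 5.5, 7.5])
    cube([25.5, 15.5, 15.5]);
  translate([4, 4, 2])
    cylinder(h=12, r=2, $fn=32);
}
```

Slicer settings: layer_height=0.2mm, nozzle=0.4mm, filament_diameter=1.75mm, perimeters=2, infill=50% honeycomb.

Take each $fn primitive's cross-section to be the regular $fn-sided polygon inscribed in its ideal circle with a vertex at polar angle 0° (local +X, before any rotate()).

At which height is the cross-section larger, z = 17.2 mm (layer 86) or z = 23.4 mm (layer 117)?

layer 86 (z = 17.2 mm)

Layer 86 (z = 17.2): the 10×28.5 cube contributes its full rectangle (area 285.00 mm²); the cylinder at (13.5, 15): section is a regular 32-gon, circumradius r=4.5 (area = (32/2)·4.500²·sin(360°/32) = 63.21 mm²); the 25.5×15.5 cube at (15, 5.5) contributes its full rectangle (area 395.25 mm²); the cylinder at (4, 4) is not intersected at this z (z outside [2, 14]); Combining (union): the regions partially overlap — summed areas 743.46 mm² minus the doubly-counted overlap 22.18 mm² gives 721.28 mm² — area = 721.28 mm². So its area = 721.28 mm². Layer 117 (z = 23.4): the cube does not reach this height (z outside [0, 19]); the r=4.5 cylinder at (13.5, 15) contributes a regular 32-gon of circumradius 4.5 (area = (32/2)·4.500²·sin(360°/32) = 63.21 mm²); the cube at (15, 5.5) is absent (z outside [7.5, 23]); the cylinder at (4, 4) is absent (z outside [2, 14]); Taking the union: only the r=4.5 cylinder at (13.5, 15) is present, so the union is just that shape — area = 63.21 mm². So its area = 63.21 mm². Layer 86 is larger (721.28 vs 63.21 mm²).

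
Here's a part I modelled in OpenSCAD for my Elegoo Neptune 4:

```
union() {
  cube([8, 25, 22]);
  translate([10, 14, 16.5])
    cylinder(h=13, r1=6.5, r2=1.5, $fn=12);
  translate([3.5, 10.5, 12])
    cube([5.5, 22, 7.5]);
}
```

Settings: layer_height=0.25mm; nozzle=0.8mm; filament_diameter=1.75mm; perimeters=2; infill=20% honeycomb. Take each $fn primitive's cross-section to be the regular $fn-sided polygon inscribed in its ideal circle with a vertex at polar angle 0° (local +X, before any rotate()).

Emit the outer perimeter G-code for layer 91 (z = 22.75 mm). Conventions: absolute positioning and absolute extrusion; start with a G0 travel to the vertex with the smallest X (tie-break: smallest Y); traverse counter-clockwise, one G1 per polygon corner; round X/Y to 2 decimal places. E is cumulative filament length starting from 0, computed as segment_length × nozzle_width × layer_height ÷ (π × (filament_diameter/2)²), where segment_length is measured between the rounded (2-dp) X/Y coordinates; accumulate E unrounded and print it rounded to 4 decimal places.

G0 X5.90 Y14.00 Z22.75
G1 X6.45 Y11.95 E0.1765
G1 X7.95 Y10.45 E0.3529
G1 X10.00 Y9.90 E0.5294
G1 X12.05 Y10.45 E0.7058
G1 X13.55 Y11.95 E0.8822
G1 X14.10 Y14.00 E1.0587
G1 X13.55 Y16.05 E1.2352
G1 X12.05 Y17.55 E1.4116
G1 X10.00 Y18.10 E1.5881
G1 X7.95 Y17.55 E1.7646
G1 X6.45 Y16.05 E1.9410
G1 X5.90 Y14.00 E2.1174

At z = 22.75 mm: the cube does not reach this height (z outside [0, 22]); the cone at (10, 14) contributes a regular 12-gon of circumradius 4.096 (interpolated between r1=6.5 and r2=1.5 at t=0.481); the cube at (3.5, 10.5) does not reach this height (z outside [12, 19.5]); Merging all regions: only the cone at (10, 14) is present, so the union is just that shape — 1 connected region. The outline is a single polygon with 12 vertices. Extrusion per mm of travel: 0.8 × 0.25 / (π × 0.875²) = 0.083150. Accumulating E over each segment gives final E = 2.1174.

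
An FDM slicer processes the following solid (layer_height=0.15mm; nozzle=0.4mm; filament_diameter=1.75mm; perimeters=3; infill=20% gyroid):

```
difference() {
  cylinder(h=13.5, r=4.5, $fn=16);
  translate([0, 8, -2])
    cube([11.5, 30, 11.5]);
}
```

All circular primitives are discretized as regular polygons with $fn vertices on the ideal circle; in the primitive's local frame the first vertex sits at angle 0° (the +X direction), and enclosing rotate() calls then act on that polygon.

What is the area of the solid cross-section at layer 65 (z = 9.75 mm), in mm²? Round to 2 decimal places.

At z = 9.75 mm: the cylinder: section is a regular 16-gon, circumradius r=4.5 (area = (16/2)·4.500²·sin(360°/16) = 61.99 mm²); the cube at (0, 8) does not reach this height (z outside [-2, 9.5]); Taking the first minus the rest: none of the subtracted shapes is present at this height, so the r=4.5 cylinder is unchanged — area = 61.99 mm². Overall, the cross-section is a single solid region. Net area = 61.99 mm².

61.99 mm²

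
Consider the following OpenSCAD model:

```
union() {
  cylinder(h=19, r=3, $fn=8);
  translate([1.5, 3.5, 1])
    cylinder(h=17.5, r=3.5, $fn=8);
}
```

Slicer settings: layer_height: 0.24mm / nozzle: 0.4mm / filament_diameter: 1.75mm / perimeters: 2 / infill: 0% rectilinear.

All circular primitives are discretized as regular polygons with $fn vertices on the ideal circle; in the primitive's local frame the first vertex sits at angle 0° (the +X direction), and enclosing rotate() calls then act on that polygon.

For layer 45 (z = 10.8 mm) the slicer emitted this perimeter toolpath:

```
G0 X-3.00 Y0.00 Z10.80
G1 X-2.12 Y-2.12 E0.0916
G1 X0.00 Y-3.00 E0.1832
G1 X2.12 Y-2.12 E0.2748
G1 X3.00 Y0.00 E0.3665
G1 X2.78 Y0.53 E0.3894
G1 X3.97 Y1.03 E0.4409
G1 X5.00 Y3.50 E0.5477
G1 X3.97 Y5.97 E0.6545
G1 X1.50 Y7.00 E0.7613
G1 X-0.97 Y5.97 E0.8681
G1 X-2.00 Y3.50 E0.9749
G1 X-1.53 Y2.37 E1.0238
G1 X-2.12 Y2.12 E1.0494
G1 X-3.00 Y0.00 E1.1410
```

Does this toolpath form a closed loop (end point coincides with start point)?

Start point (G0): (-3.00, 0.00). End point (last G1): the path returns to the start — closed.

yes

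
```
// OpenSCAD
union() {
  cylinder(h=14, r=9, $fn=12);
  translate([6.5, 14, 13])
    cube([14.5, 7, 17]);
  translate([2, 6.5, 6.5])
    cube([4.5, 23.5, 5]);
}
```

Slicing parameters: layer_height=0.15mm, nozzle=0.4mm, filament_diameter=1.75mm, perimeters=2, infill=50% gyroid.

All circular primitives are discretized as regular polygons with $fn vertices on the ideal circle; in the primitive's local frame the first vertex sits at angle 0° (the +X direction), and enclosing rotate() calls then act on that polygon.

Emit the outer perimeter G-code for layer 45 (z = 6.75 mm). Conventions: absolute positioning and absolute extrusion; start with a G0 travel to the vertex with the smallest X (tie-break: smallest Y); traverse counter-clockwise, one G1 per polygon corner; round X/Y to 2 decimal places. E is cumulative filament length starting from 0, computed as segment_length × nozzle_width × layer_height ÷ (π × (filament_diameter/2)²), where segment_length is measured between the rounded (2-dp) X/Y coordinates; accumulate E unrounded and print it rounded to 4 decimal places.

G0 X-9.00 Y0.00 Z6.75
G1 X-7.79 Y-4.50 E0.1162
G1 X-4.50 Y-7.79 E0.2323
G1 X0.00 Y-9.00 E0.3485
G1 X4.50 Y-7.79 E0.4648
G1 X7.79 Y-4.50 E0.5808
G1 X9.00 Y0.00 E0.6971
G1 X7.79 Y4.50 E0.8133
G1 X5.79 Y6.50 E0.8839
G1 X6.50 Y6.50 E0.9016
G1 X6.50 Y30.00 E1.4878
G1 X2.00 Y30.00 E1.6001
G1 X2.00 Y8.46 E2.1374
G1 X0.00 Y9.00 E2.1891
G1 X-4.50 Y7.79 E2.3053
G1 X-7.79 Y4.50 E2.4214
G1 X-9.00 Y0.00 E2.5376

At z = 6.75 mm: the r=9 cylinder gives a regular 12-gon of circumradius 9 (constant along its height); the cube at (6.5, 14) is absent (z outside [13, 30]); the cube at (2, 6.5) is present — its section is the full 4.5×23.5 rectangle; Taking the union: the regions partially overlap (shared area 4.91 mm²), so overlapping operands fuse into one piece — 1 connected region. The outline is a single polygon with 16 vertices. Extrusion per mm of travel: 0.4 × 0.15 / (π × 0.875²) = 0.024945. Accumulating E over each segment gives final E = 2.5376.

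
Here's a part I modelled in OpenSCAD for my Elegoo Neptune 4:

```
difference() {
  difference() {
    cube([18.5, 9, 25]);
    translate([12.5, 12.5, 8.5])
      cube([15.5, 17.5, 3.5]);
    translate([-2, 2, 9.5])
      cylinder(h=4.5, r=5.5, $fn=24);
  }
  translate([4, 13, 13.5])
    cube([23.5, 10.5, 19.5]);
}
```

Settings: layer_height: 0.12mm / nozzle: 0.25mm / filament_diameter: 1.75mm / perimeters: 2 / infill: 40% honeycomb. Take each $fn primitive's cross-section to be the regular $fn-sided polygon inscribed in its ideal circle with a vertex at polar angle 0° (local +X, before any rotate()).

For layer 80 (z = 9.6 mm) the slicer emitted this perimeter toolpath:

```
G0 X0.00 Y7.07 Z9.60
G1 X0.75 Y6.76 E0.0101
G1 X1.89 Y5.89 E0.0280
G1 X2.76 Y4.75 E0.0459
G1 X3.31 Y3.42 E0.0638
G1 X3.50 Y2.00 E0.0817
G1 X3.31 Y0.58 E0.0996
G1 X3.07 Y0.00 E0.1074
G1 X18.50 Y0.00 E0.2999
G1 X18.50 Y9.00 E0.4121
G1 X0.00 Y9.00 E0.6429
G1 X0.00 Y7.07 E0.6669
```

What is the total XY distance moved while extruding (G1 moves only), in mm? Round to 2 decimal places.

Sum the Euclidean lengths of each G1 segment: total = 53.47 mm.

53.47 mm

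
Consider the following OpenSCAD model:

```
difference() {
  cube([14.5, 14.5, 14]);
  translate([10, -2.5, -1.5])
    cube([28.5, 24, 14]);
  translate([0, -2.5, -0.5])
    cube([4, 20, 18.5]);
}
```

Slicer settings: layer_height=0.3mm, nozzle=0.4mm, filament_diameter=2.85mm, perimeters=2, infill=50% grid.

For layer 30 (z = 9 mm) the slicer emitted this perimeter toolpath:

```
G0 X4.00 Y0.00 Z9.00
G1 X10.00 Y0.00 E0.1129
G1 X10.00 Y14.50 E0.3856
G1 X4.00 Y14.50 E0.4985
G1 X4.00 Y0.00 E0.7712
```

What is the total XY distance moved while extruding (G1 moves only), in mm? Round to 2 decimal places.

41.00 mm

Sum the Euclidean lengths of each G1 segment: total = 41.00 mm.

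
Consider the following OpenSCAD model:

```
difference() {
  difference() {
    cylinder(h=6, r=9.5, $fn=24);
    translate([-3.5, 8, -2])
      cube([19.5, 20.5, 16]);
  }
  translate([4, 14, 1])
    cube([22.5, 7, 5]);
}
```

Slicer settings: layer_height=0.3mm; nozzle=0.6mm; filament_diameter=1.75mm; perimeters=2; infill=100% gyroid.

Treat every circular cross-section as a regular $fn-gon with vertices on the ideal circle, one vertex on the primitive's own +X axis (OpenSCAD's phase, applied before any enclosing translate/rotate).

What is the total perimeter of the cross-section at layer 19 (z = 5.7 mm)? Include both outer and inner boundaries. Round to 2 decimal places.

At z = 5.7 mm: the cylinder: section is a regular 24-gon, circumradius r=9.5 (perimeter = 2·24·9.500·sin(180°/24) = 59.52 mm); the cube at (-3.5, 8) is present — its section is the full 19.5×20.5 rectangle (perimeter 80.00 mm); After the difference (first − rest): starting from the r=9.5 cylinder, the 19.5×20.5 cube at (-3.5, 8) partially overlaps it — only the 9.22 mm² overlap (of its 399.75 mm²) is removed, clipping the outline — boundary = 59.87 mm; the 22.5×7 cube at (4, 14) contributes its full rectangle (perimeter 59.00 mm); After the difference (first − rest): starting from that combined region, the 22.5×7 cube at (4, 14) misses the remaining region (no effect) — boundary = 59.87 mm. Overall, the cross-section is a single solid region. Total boundary length (outer) = 59.87 mm.

59.87 mm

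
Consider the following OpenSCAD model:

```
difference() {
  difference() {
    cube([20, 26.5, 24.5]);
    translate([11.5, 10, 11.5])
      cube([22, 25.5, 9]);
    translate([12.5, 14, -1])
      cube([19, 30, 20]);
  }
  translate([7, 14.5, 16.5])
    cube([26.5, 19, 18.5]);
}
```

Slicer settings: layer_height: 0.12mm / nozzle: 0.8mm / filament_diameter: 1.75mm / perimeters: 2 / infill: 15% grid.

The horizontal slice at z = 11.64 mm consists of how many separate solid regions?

At z = 11.64 mm: the cube is present — its section is the full 20×26.5 rectangle; the cube at (11.5, 10) (footprint 22×25.5) is included at this height; the cube at (12.5, 14) is present — its section is the full 19×30 rectangle; Taking the first minus the rest: starting from the 20×26.5 cube, the 22×25.5 cube at (11.5, 10) partially overlaps it — only the 140.25 mm² overlap (of its 561.00 mm²) is removed, clipping the outline; the 19×30 cube at (12.5, 14) misses the remaining region (no effect) — 1 connected region; the cube at (7, 14.5) is not intersected at this z (z outside [16.5, 35]); Subtracting the remaining from the first: none of the subtracted shapes is present at this height, so that combined region is unchanged — 1 connected region. The result has 1 disconnected region.

1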